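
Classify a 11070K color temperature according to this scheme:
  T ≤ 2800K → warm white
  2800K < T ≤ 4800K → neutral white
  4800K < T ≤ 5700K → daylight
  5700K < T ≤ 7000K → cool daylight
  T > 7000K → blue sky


Temperature: 11070K
11070K > 7000K → blue sky
Classification: blue sky


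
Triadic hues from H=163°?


Triadic: equally spaced at 120° intervals
H1 = 163°
H2 = (163 + 120) mod 360 = 283°
H3 = (163 + 240) mod 360 = 43°
Triadic = 163°, 283°, 43°


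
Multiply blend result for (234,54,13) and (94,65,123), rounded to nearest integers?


Multiply: C = A×B/255, rounded to nearest integer
R: 234×94/255 = 21996/255 ≈ 86.259 → 86
G: 54×65/255 = 3510/255 ≈ 13.765 → 14
B: 13×123/255 = 1599/255 ≈ 6.271 → 6
= RGB(86, 14, 6)


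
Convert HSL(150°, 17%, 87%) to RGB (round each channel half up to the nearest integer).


H=150°, S=0.17, L=0.87
C = (1-|2L-1|)×S = (1-|0.74|)×0.17 = 0.0442
H' = H/60 = 150/60 ≈ 2.5000; X = C×(1-|H' mod 2 - 1|) = 0.0221
m = L - C/2 = 0.87 - 0.0221 = 0.8479
Sector ⌊H'⌋ = 2 → (R',G',B') = (0.0, 0.0442, 0.0221)
RGB = ((R'+m)×255, (G'+m)×255, (B'+m)×255) = (216.2145, 227.4855, 221.85)
Round half up → RGB(216, 227, 222)


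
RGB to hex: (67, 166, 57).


R = 67 → 43 (hex)
G = 166 → A6 (hex)
B = 57 → 39 (hex)
Hex = #43A639


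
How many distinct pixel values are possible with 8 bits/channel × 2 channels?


Total bits = 8 bits/channel × 2 channels = 16 bits
Distinct pixel values = 2^16
= 65,536 pixel values


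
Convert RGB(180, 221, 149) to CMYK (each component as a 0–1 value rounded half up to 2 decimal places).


R'=180/255≈0.7059, G'=221/255≈0.8667, B'=149/255≈0.5843
K = 1 - max(R',G',B') = 1 - 221/255 = 34/255 = 0.13333… → 0.13
(1-R'-K)/(1-K) simplifies to (max-R)/max with max = 221:
C = (221-180)/221 = 41/221 = 0.18552… → 0.19
M = (221-221)/221 = 0/221 = 0 → 0.00
Y = (221-149)/221 = 72/221 = 0.32579… → 0.33
= CMYK(0.19, 0.00, 0.33, 0.13)


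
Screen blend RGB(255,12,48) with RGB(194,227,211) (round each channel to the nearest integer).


Screen: C = 255 - (255-A)×(255-B)/255, rounded to nearest integer
R: 255 - (255-255)×(255-194)/255 = 255 - 0/255 ≈ 255 - 0.000 = 255.000 → 255
G: 255 - (255-12)×(255-227)/255 = 255 - 6804/255 ≈ 255 - 26.682 = 228.318 → 228
B: 255 - (255-48)×(255-211)/255 = 255 - 9108/255 ≈ 255 - 35.718 = 219.282 → 219
= RGB(255, 228, 219)


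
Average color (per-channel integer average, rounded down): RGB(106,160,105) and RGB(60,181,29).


Midpoint: each channel = ⌊(C₁+C₂)/2⌋
R: ⌊(106+60)/2⌋ = 83
G: ⌊(160+181)/2⌋ = 170
B: ⌊(105+29)/2⌋ = 67
= RGB(83, 170, 67)


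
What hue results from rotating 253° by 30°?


New hue = (H + rotation) mod 360
New hue = (253 + 30) mod 360
= 283 mod 360
= 283°


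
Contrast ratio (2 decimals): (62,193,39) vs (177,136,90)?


Linearize each sRGB channel c=v/255: c/12.92 if c ≤ 0.04045 else ((c+0.055)/1.055)^2.4
L = 0.2126×R_lin + 0.7152×G_lin + 0.0722×B_lin
Color 1 (62,193,39):
  R=62: 62/255≈0.2431 > 0.04045 → ((0.2431+0.055)/1.055)^2.4 ≈ 0.04817
  G=193: 193/255≈0.7569 > 0.04045 → ((0.7569+0.055)/1.055)^2.4 ≈ 0.53328
  B=39: 39/255≈0.1529 > 0.04045 → ((0.1529+0.055)/1.055)^2.4 ≈ 0.02029
  L1 = 0.2126×0.04817 + 0.7152×0.53328 + 0.0722×0.02029 ≈ 0.39311
Color 2 (177,136,90):
  R=177: 177/255≈0.6941 > 0.04045 → ((0.6941+0.055)/1.055)^2.4 ≈ 0.43966
  G=136: 136/255≈0.5333 > 0.04045 → ((0.5333+0.055)/1.055)^2.4 ≈ 0.24620
  B=90: 90/255≈0.3529 > 0.04045 → ((0.3529+0.055)/1.055)^2.4 ≈ 0.10224
  L2 = 0.2126×0.43966 + 0.7152×0.24620 + 0.0722×0.10224 ≈ 0.27694
Lighter = 0.39311, Darker = 0.27694
Ratio = (L_lighter + 0.05) / (L_darker + 0.05)
Ratio = (0.39311 + 0.05) / (0.27694 + 0.05) = 0.44311 / 0.32694 ≈ 1.3553
Ratio ≈ 1.36:1


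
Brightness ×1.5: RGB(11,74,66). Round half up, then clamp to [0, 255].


Multiply each channel by 1.5, round half up, clamp to [0, 255]
R: 11×1.5 = 16.5 → round → 17
G: 74×1.5 = 111
B: 66×1.5 = 99
= RGB(17, 111, 99)


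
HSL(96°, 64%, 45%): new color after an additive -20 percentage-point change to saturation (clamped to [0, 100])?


Original S = 64%
Adjustment = -20 percentage points
New S = 64 + (-20) = 44
Clamp to [0, 100] → 44
= HSL(96°, 44%, 45%)


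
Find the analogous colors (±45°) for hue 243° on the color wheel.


Base hue: 243°
Left analog: (243 - 45) mod 360 = 198°
Right analog: (243 + 45) mod 360 = 288°
Analogous hues = 198° and 288°


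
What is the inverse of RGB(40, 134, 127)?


Invert: (255-R, 255-G, 255-B)
R: 255-40 = 215
G: 255-134 = 121
B: 255-127 = 128
= RGB(215, 121, 128)


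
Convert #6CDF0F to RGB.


6C → 108 (R)
DF → 223 (G)
0F → 15 (B)
= RGB(108, 223, 15)


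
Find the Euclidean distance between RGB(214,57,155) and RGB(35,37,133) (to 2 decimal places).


d = √[(R₁-R₂)² + (G₁-G₂)² + (B₁-B₂)²]
d = √[(214-35)² + (57-37)² + (155-133)²]
d = √[32041 + 400 + 484]
d = √32925
d ≈ 181.45


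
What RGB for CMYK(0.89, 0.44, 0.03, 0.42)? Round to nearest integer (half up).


R = 255 × (1-C) × (1-K) = 255 × 0.11 × 0.58 = 16.269 → 16
G = 255 × (1-M) × (1-K) = 255 × 0.56 × 0.58 = 82.824 → 83
B = 255 × (1-Y) × (1-K) = 255 × 0.97 × 0.58 = 143.463 → 143
= RGB(16, 83, 143)


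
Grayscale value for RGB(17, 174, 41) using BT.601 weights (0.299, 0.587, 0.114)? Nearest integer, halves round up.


Gray = 0.299×R + 0.587×G + 0.114×B
Gray = 0.299×17 + 0.587×174 + 0.114×41
Gray = 5.083 + 102.138 + 4.674
Gray = 111.895 → round half up → 112
Gray = 112


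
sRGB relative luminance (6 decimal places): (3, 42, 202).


Linearize each channel (sRGB transfer function): c = v/255; c_lin = c/12.92 if c ≤ 0.04045, else ((c+0.055)/1.055)^2.4
  R: 3/255 ≈ 0.011765 ≤ 0.04045 → 0.011765/12.92 ≈ 0.000911
  G: 42/255 ≈ 0.164706 > 0.04045 → ((0.164706+0.055)/1.055)^2.4 ≈ 0.023153
  B: 202/255 ≈ 0.792157 > 0.04045 → ((0.792157+0.055)/1.055)^2.4 ≈ 0.590619
R_lin = 0.000911, G_lin = 0.023153, B_lin = 0.590619
L = 0.2126×R + 0.7152×G + 0.0722×B
L = 0.2126×0.000911 + 0.7152×0.023153 + 0.0722×0.590619
L ≈ 0.059396


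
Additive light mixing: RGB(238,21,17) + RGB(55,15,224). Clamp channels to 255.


Additive: each channel = min(255, C₁+C₂)
R: 238+55 = 293 → 255
G: 21+15 = 36 → 36
B: 17+224 = 241 → 241
= RGB(255, 36, 241)


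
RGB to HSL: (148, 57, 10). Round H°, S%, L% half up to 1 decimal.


Normalize: R'=148/255≈0.5804, G'=57/255≈0.2235, B'=10/255≈0.0392
Max=148/255, Min=10/255, Δ=Max-Min=138/255
L = (Max+Min)/2 = (148+10)/510 = 158/510 = 0.30980… → L = 31.0%
L ≤ 0.5 → S = Δ/(Max+Min) = 138/(148+10) = 138/158 = 0.87341… → S = 87.3%
(the 1/255 factors cancel in S and H, so raw channel differences can be used)
Max is R' → H = 60 × (((G-B)/Δ) mod 6) = 60 × (((57-10)/138) mod 6)
  47/138 = 0.3405…
  H = 60 × 0.3405… = 20.434…° → H = 20.4°
= HSL(20.4°, 87.3%, 31.0%)


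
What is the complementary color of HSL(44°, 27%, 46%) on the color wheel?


Complement = opposite side of color wheel = hue + 180°
H' = (44 + 180) mod 360 = 224°
S and L unchanged.
= HSL(224°, 27%, 46%)


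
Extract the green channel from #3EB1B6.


Color: #3EB1B6
R = 3E = 62
G = B1 = 177
B = B6 = 182
Green = 177


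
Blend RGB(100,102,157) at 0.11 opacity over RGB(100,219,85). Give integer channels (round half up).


C = α×F + (1-α)×B, with 1-α = 0.89
R: 0.11×100 + 0.89×100 = 11.00 + 89.00 = 100.00 → 100
G: 0.11×102 + 0.89×219 = 11.22 + 194.91 = 206.13 → 206
B: 0.11×157 + 0.89×85 = 17.27 + 75.65 = 92.92 → 93
= RGB(100, 206, 93)


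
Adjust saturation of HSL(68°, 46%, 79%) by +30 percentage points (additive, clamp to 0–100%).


Original S = 46%
Adjustment = +30 percentage points
New S = 46 + (30) = 76
Clamp to [0, 100] → 76
= HSL(68°, 76%, 79%)


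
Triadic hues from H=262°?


Triadic: equally spaced at 120° intervals
H1 = 262°
H2 = (262 + 120) mod 360 = 22°
H3 = (262 + 240) mod 360 = 142°
Triadic = 262°, 22°, 142°


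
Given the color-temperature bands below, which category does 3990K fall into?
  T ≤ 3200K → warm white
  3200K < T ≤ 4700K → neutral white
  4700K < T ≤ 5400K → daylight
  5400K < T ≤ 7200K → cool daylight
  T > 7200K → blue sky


Temperature: 3990K
3200K < 3990K ≤ 4700K → neutral white
Classification: neutral white


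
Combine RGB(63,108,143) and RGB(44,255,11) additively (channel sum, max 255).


Additive: each channel = min(255, C₁+C₂)
R: 63+44 = 107 → 107
G: 108+255 = 363 → 255
B: 143+11 = 154 → 154
= RGB(107, 255, 154)


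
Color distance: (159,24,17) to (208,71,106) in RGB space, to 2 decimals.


d = √[(R₁-R₂)² + (G₁-G₂)² + (B₁-B₂)²]
d = √[(159-208)² + (24-71)² + (17-106)²]
d = √[2401 + 2209 + 7921]
d = √12531
d ≈ 111.94


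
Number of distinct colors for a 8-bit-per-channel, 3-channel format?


Total bits = 8 bits/channel × 3 channels = 24 bits
Distinct colors = 2^24
= 16,777,216 colors


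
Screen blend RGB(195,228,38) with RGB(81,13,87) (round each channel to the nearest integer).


Screen: C = 255 - (255-A)×(255-B)/255, rounded to nearest integer
R: 255 - (255-195)×(255-81)/255 = 255 - 10440/255 ≈ 255 - 40.941 = 214.059 → 214
G: 255 - (255-228)×(255-13)/255 = 255 - 6534/255 ≈ 255 - 25.624 = 229.376 → 229
B: 255 - (255-38)×(255-87)/255 = 255 - 36456/255 ≈ 255 - 142.965 = 112.035 → 112
= RGB(214, 229, 112)


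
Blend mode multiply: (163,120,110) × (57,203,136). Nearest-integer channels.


Multiply: C = A×B/255, rounded to nearest integer
R: 163×57/255 = 9291/255 ≈ 36.435 → 36
G: 120×203/255 = 24360/255 ≈ 95.529 → 96
B: 110×136/255 = 14960/255 ≈ 58.667 → 59
= RGB(36, 96, 59)


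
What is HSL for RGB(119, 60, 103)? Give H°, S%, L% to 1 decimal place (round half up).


Normalize: R'=119/255≈0.4667, G'=60/255≈0.2353, B'=103/255≈0.4039
Max=119/255, Min=60/255, Δ=Max-Min=59/255
L = (Max+Min)/2 = (119+60)/510 = 179/510 = 0.35098… → L = 35.1%
L ≤ 0.5 → S = Δ/(Max+Min) = 59/(119+60) = 59/179 = 0.32960… → S = 33.0%
(the 1/255 factors cancel in S and H, so raw channel differences can be used)
Max is R' → H = 60 × (((G-B)/Δ) mod 6) = 60 × (((60-103)/59) mod 6)
  (-43)/59 = -0.7288…; negative, so add 6 → 5.2711…
  H = 60 × 5.2711… = 316.271…° → H = 316.3°
= HSL(316.3°, 33.0%, 35.1%)


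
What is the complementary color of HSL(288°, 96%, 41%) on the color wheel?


Complement = opposite side of color wheel = hue + 180°
H' = (288 + 180) mod 360 = 108°
S and L unchanged.
= HSL(108°, 96%, 41%)


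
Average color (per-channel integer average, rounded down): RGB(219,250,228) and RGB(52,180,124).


Midpoint: each channel = ⌊(C₁+C₂)/2⌋
R: ⌊(219+52)/2⌋ = 135
G: ⌊(250+180)/2⌋ = 215
B: ⌊(228+124)/2⌋ = 176
= RGB(135, 215, 176)


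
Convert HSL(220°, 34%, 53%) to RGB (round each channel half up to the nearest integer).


H=220°, S=0.34, L=0.53
C = (1-|2L-1|)×S = (1-|0.06|)×0.34 = 0.3196
H' = H/60 = 220/60 ≈ 3.6667; X = C×(1-|H' mod 2 - 1|) ≈ 0.1065
m = L - C/2 = 0.53 - 0.1598 = 0.3702
Sector ⌊H'⌋ = 3 → (R',G',B') = (0.0, ≈0.1065, 0.3196)
RGB = ((R'+m)×255, (G'+m)×255, (B'+m)×255) = (94.401, 121.567, 175.899)
Round half up → RGB(94, 122, 176)


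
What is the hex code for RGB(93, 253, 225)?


R = 93 → 5D (hex)
G = 253 → FD (hex)
B = 225 → E1 (hex)
Hex = #5DFDE1


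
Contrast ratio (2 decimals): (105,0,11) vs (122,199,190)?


Linearize each sRGB channel c=v/255: c/12.92 if c ≤ 0.04045 else ((c+0.055)/1.055)^2.4
L = 0.2126×R_lin + 0.7152×G_lin + 0.0722×B_lin
Color 1 (105,0,11):
  R=105: 105/255≈0.4118 > 0.04045 → ((0.4118+0.055)/1.055)^2.4 ≈ 0.14126
  G=0: 0/255≈0.0000 ≤ 0.04045 → 0.0000/12.92 ≈ 0.00000
  B=11: 11/255≈0.0431 > 0.04045 → ((0.0431+0.055)/1.055)^2.4 ≈ 0.00335
  L1 = 0.2126×0.14126 + 0.7152×0.00000 + 0.0722×0.00335 ≈ 0.03027
Color 2 (122,199,190):
  R=122: 122/255≈0.4784 > 0.04045 → ((0.4784+0.055)/1.055)^2.4 ≈ 0.19462
  G=199: 199/255≈0.7804 > 0.04045 → ((0.7804+0.055)/1.055)^2.4 ≈ 0.57112
  B=190: 190/255≈0.7451 > 0.04045 → ((0.7451+0.055)/1.055)^2.4 ≈ 0.51492
  L2 = 0.2126×0.19462 + 0.7152×0.57112 + 0.0722×0.51492 ≈ 0.48702
Lighter = 0.48702, Darker = 0.03027
Ratio = (L_lighter + 0.05) / (L_darker + 0.05)
Ratio = (0.48702 + 0.05) / (0.03027 + 0.05) = 0.53702 / 0.08027 ≈ 6.6898
Ratio ≈ 6.69:1


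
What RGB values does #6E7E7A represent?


6E → 110 (R)
7E → 126 (G)
7A → 122 (B)
= RGB(110, 126, 122)


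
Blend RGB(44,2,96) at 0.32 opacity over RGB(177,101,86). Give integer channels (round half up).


C = α×F + (1-α)×B, with 1-α = 0.68
R: 0.32×44 + 0.68×177 = 14.08 + 120.36 = 134.44 → 134
G: 0.32×2 + 0.68×101 = 0.64 + 68.68 = 69.32 → 69
B: 0.32×96 + 0.68×86 = 30.72 + 58.48 = 89.20 → 89
= RGB(134, 69, 89)


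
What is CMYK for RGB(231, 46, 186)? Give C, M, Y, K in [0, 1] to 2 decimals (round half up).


R'=231/255≈0.9059, G'=46/255≈0.1804, B'=186/255≈0.7294
K = 1 - max(R',G',B') = 1 - 231/255 = 24/255 = 0.09411… → 0.09
(1-R'-K)/(1-K) simplifies to (max-R)/max with max = 231:
C = (231-231)/231 = 0/231 = 0 → 0.00
M = (231-46)/231 = 185/231 = 0.80086… → 0.80
Y = (231-186)/231 = 45/231 = 0.19480… → 0.19
= CMYK(0.00, 0.80, 0.19, 0.09)


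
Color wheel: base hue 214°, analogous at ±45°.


Base hue: 214°
Left analog: (214 - 45) mod 360 = 169°
Right analog: (214 + 45) mod 360 = 259°
Analogous hues = 169° and 259°


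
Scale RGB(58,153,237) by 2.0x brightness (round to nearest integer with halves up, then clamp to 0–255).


Multiply each channel by 2.0, round half up, clamp to [0, 255]
R: 58×2.0 = 116
G: 153×2.0 = 306 → clamp → 255
B: 237×2.0 = 474 → clamp → 255
= RGB(116, 255, 255)


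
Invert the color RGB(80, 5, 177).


Invert: (255-R, 255-G, 255-B)
R: 255-80 = 175
G: 255-5 = 250
B: 255-177 = 78
= RGB(175, 250, 78)


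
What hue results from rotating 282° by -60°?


New hue = (H + rotation) mod 360
New hue = (282 -60) mod 360
= 222 mod 360
= 222°


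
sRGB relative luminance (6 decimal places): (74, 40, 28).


Linearize each channel (sRGB transfer function): c = v/255; c_lin = c/12.92 if c ≤ 0.04045, else ((c+0.055)/1.055)^2.4
  R: 74/255 ≈ 0.290196 > 0.04045 → ((0.290196+0.055)/1.055)^2.4 ≈ 0.068478
  G: 40/255 ≈ 0.156863 > 0.04045 → ((0.156863+0.055)/1.055)^2.4 ≈ 0.021219
  B: 28/255 ≈ 0.109804 > 0.04045 → ((0.109804+0.055)/1.055)^2.4 ≈ 0.011612
R_lin = 0.068478, G_lin = 0.021219, B_lin = 0.011612
L = 0.2126×R + 0.7152×G + 0.0722×B
L = 0.2126×0.068478 + 0.7152×0.021219 + 0.0722×0.011612
L ≈ 0.030573


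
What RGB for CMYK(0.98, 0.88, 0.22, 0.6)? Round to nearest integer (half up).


R = 255 × (1-C) × (1-K) = 255 × 0.02 × 0.40 = 2.04 → 2
G = 255 × (1-M) × (1-K) = 255 × 0.12 × 0.40 = 12.24 → 12
B = 255 × (1-Y) × (1-K) = 255 × 0.78 × 0.40 = 79.56 → 80
= RGB(2, 12, 80)


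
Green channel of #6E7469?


Color: #6E7469
R = 6E = 110
G = 74 = 116
B = 69 = 105
Green = 116


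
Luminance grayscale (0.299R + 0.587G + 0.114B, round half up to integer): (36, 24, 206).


Gray = 0.299×R + 0.587×G + 0.114×B
Gray = 0.299×36 + 0.587×24 + 0.114×206
Gray = 10.764 + 14.088 + 23.484
Gray = 48.336 → round half up → 48
Gray = 48


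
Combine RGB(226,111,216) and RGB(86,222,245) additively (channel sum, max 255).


Additive: each channel = min(255, C₁+C₂)
R: 226+86 = 312 → 255
G: 111+222 = 333 → 255
B: 216+245 = 461 → 255
= RGB(255, 255, 255)


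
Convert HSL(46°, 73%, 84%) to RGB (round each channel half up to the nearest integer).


H=46°, S=0.73, L=0.84
C = (1-|2L-1|)×S = (1-|0.68|)×0.73 = 0.2336
H' = H/60 = 46/60 ≈ 0.7667; X = C×(1-|H' mod 2 - 1|) ≈ 0.1791
m = L - C/2 = 0.84 - 0.1168 = 0.7232
Sector ⌊H'⌋ = 0 → (R',G',B') = (0.2336, ≈0.1791, 0.0)
RGB = ((R'+m)×255, (G'+m)×255, (B'+m)×255) = (243.984, 230.0848, 184.416)
Round half up → RGB(244, 230, 184)


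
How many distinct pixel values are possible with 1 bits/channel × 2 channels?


Total bits = 1 bits/channel × 2 channels = 2 bits
Distinct pixel values = 2^2
= 4 pixel values


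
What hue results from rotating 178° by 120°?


New hue = (H + rotation) mod 360
New hue = (178 + 120) mod 360
= 298 mod 360
= 298°


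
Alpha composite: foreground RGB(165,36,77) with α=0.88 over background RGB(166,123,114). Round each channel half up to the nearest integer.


C = α×F + (1-α)×B, with 1-α = 0.12
R: 0.88×165 + 0.12×166 = 145.20 + 19.92 = 165.12 → 165
G: 0.88×36 + 0.12×123 = 31.68 + 14.76 = 46.44 → 46
B: 0.88×77 + 0.12×114 = 67.76 + 13.68 = 81.44 → 81
= RGB(165, 46, 81)


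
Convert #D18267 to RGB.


D1 → 209 (R)
82 → 130 (G)
67 → 103 (B)
= RGB(209, 130, 103)


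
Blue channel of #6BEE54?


Color: #6BEE54
R = 6B = 107
G = EE = 238
B = 54 = 84
Blue = 84


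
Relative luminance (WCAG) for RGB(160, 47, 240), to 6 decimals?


Linearize each channel (sRGB transfer function): c = v/255; c_lin = c/12.92 if c ≤ 0.04045, else ((c+0.055)/1.055)^2.4
  R: 160/255 ≈ 0.627451 > 0.04045 → ((0.627451+0.055)/1.055)^2.4 ≈ 0.351533
  G: 47/255 ≈ 0.184314 > 0.04045 → ((0.184314+0.055)/1.055)^2.4 ≈ 0.028426
  B: 240/255 ≈ 0.941176 > 0.04045 → ((0.941176+0.055)/1.055)^2.4 ≈ 0.871367
R_lin = 0.351533, G_lin = 0.028426, B_lin = 0.871367
L = 0.2126×R + 0.7152×G + 0.0722×B
L = 0.2126×0.351533 + 0.7152×0.028426 + 0.0722×0.871367
L ≈ 0.157979


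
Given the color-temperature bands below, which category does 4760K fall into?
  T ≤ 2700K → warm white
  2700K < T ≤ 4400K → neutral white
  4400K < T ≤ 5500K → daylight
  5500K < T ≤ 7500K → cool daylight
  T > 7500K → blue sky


Temperature: 4760K
4400K < 4760K ≤ 5500K → daylight
Classification: daylight


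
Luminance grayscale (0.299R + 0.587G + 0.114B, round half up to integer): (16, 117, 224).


Gray = 0.299×R + 0.587×G + 0.114×B
Gray = 0.299×16 + 0.587×117 + 0.114×224
Gray = 4.784 + 68.679 + 25.536
Gray = 98.999 → round half up → 99
Gray = 99


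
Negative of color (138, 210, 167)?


Invert: (255-R, 255-G, 255-B)
R: 255-138 = 117
G: 255-210 = 45
B: 255-167 = 88
= RGB(117, 45, 88)


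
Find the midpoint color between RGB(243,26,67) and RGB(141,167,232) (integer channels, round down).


Midpoint: each channel = ⌊(C₁+C₂)/2⌋
R: ⌊(243+141)/2⌋ = 192
G: ⌊(26+167)/2⌋ = 96
B: ⌊(67+232)/2⌋ = 149
= RGB(192, 96, 149)


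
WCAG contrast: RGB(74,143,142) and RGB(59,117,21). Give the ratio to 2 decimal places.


Linearize each sRGB channel c=v/255: c/12.92 if c ≤ 0.04045 else ((c+0.055)/1.055)^2.4
L = 0.2126×R_lin + 0.7152×G_lin + 0.0722×B_lin
Color 1 (74,143,142):
  R=74: 74/255≈0.2902 > 0.04045 → ((0.2902+0.055)/1.055)^2.4 ≈ 0.06848
  G=143: 143/255≈0.5608 > 0.04045 → ((0.5608+0.055)/1.055)^2.4 ≈ 0.27468
  B=142: 142/255≈0.5569 > 0.04045 → ((0.5569+0.055)/1.055)^2.4 ≈ 0.27050
  L1 = 0.2126×0.06848 + 0.7152×0.27468 + 0.0722×0.27050 ≈ 0.23054
Color 2 (59,117,21):
  R=59: 59/255≈0.2314 > 0.04045 → ((0.2314+0.055)/1.055)^2.4 ≈ 0.04374
  G=117: 117/255≈0.4588 > 0.04045 → ((0.4588+0.055)/1.055)^2.4 ≈ 0.17789
  B=21: 21/255≈0.0824 > 0.04045 → ((0.0824+0.055)/1.055)^2.4 ≈ 0.00750
  L2 = 0.2126×0.04374 + 0.7152×0.17789 + 0.0722×0.00750 ≈ 0.13707
Lighter = 0.23054, Darker = 0.13707
Ratio = (L_lighter + 0.05) / (L_darker + 0.05)
Ratio = (0.23054 + 0.05) / (0.13707 + 0.05) = 0.28054 / 0.18707 ≈ 1.4997
Ratio ≈ 1.50:1


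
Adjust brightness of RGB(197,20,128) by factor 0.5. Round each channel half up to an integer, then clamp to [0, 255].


Multiply each channel by 0.5, round half up, clamp to [0, 255]
R: 197×0.5 = 98.5 → round → 99
G: 20×0.5 = 10
B: 128×0.5 = 64
= RGB(99, 10, 64)


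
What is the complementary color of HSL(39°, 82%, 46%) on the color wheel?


Complement = opposite side of color wheel = hue + 180°
H' = (39 + 180) mod 360 = 219°
S and L unchanged.
= HSL(219°, 82%, 46%)


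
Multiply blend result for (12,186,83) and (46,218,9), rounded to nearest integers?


Multiply: C = A×B/255, rounded to nearest integer
R: 12×46/255 = 552/255 ≈ 2.165 → 2
G: 186×218/255 = 40548/255 ≈ 159.012 → 159
B: 83×9/255 = 747/255 ≈ 2.929 → 3
= RGB(2, 159, 3)


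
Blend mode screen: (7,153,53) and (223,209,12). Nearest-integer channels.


Screen: C = 255 - (255-A)×(255-B)/255, rounded to nearest integer
R: 255 - (255-7)×(255-223)/255 = 255 - 7936/255 ≈ 255 - 31.122 = 223.878 → 224
G: 255 - (255-153)×(255-209)/255 = 255 - 4692/255 ≈ 255 - 18.400 = 236.600 → 237
B: 255 - (255-53)×(255-12)/255 = 255 - 49086/255 ≈ 255 - 192.494 = 62.506 → 63
= RGB(224, 237, 63)


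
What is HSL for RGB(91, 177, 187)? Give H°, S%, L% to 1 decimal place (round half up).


Normalize: R'=91/255≈0.3569, G'=177/255≈0.6941, B'=187/255≈0.7333
Max=187/255, Min=91/255, Δ=Max-Min=96/255
L = (Max+Min)/2 = (187+91)/510 = 278/510 = 0.54509… → L = 54.5%
L > 0.5 → S = Δ/(2-Max-Min) = 96/(510-187-91) = 96/232 = 0.41379… → S = 41.4%
(the 1/255 factors cancel in S and H, so raw channel differences can be used)
Max is B' → H = 60 × ((R-G)/Δ + 4) = 60 × ((91-177)/96 + 4)
  -86/96 + 4 = -0.8958… + 4 = 3.1041…
  H = 60 × 3.1041… = 186.25° → H = 186.3°
= HSL(186.3°, 41.4%, 54.5%)


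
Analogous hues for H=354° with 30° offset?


Base hue: 354°
Left analog: (354 - 30) mod 360 = 324°
Right analog: (354 + 30) mod 360 = 24°
Analogous hues = 324° and 24°


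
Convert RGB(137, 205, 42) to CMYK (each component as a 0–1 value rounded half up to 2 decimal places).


R'=137/255≈0.5373, G'=205/255≈0.8039, B'=42/255≈0.1647
K = 1 - max(R',G',B') = 1 - 205/255 = 50/255 = 0.19607… → 0.20
(1-R'-K)/(1-K) simplifies to (max-R)/max with max = 205:
C = (205-137)/205 = 68/205 = 0.33170… → 0.33
M = (205-205)/205 = 0/205 = 0 → 0.00
Y = (205-42)/205 = 163/205 = 0.79512… → 0.80
= CMYK(0.33, 0.00, 0.80, 0.20)


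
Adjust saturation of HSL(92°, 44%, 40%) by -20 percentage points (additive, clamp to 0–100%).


Original S = 44%
Adjustment = -20 percentage points
New S = 44 + (-20) = 24
Clamp to [0, 100] → 24
= HSL(92°, 24%, 40%)


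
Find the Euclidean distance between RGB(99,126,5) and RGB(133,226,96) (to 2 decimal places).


d = √[(R₁-R₂)² + (G₁-G₂)² + (B₁-B₂)²]
d = √[(99-133)² + (126-226)² + (5-96)²]
d = √[1156 + 10000 + 8281]
d = √19437
d ≈ 139.42


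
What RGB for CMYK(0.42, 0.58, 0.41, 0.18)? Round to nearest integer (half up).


R = 255 × (1-C) × (1-K) = 255 × 0.58 × 0.82 = 121.278 → 121
G = 255 × (1-M) × (1-K) = 255 × 0.42 × 0.82 = 87.822 → 88
B = 255 × (1-Y) × (1-K) = 255 × 0.59 × 0.82 = 123.369 → 123
= RGB(121, 88, 123)


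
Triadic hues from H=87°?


Triadic: equally spaced at 120° intervals
H1 = 87°
H2 = (87 + 120) mod 360 = 207°
H3 = (87 + 240) mod 360 = 327°
Triadic = 87°, 207°, 327°


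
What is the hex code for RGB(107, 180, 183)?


R = 107 → 6B (hex)
G = 180 → B4 (hex)
B = 183 → B7 (hex)
Hex = #6BB4B7


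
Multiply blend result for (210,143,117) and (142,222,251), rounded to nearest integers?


Multiply: C = A×B/255, rounded to nearest integer
R: 210×142/255 = 29820/255 ≈ 116.941 → 117
G: 143×222/255 = 31746/255 ≈ 124.494 → 124
B: 117×251/255 = 29367/255 ≈ 115.165 → 115
= RGB(117, 124, 115)


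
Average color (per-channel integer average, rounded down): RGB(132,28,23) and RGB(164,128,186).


Midpoint: each channel = ⌊(C₁+C₂)/2⌋
R: ⌊(132+164)/2⌋ = 148
G: ⌊(28+128)/2⌋ = 78
B: ⌊(23+186)/2⌋ = 104
= RGB(148, 78, 104)


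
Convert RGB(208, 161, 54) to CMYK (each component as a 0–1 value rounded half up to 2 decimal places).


R'=208/255≈0.8157, G'=161/255≈0.6314, B'=54/255≈0.2118
K = 1 - max(R',G',B') = 1 - 208/255 = 47/255 = 0.18431… → 0.18
(1-R'-K)/(1-K) simplifies to (max-R)/max with max = 208:
C = (208-208)/208 = 0/208 = 0 → 0.00
M = (208-161)/208 = 47/208 = 0.22596… → 0.23
Y = (208-54)/208 = 154/208 = 0.74038… → 0.74
= CMYK(0.00, 0.23, 0.74, 0.18)


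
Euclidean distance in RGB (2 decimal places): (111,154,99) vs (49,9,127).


d = √[(R₁-R₂)² + (G₁-G₂)² + (B₁-B₂)²]
d = √[(111-49)² + (154-9)² + (99-127)²]
d = √[3844 + 21025 + 784]
d = √25653
d ≈ 160.17


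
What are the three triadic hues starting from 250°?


Triadic: equally spaced at 120° intervals
H1 = 250°
H2 = (250 + 120) mod 360 = 10°
H3 = (250 + 240) mod 360 = 130°
Triadic = 250°, 10°, 130°


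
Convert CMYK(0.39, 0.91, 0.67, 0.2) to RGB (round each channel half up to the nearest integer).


R = 255 × (1-C) × (1-K) = 255 × 0.61 × 0.80 = 124.44 → 124
G = 255 × (1-M) × (1-K) = 255 × 0.09 × 0.80 = 18.36 → 18
B = 255 × (1-Y) × (1-K) = 255 × 0.33 × 0.80 = 67.32 → 67
= RGB(124, 18, 67)


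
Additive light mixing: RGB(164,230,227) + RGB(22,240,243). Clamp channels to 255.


Additive: each channel = min(255, C₁+C₂)
R: 164+22 = 186 → 186
G: 230+240 = 470 → 255
B: 227+243 = 470 → 255
= RGB(186, 255, 255)


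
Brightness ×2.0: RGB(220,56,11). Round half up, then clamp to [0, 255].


Multiply each channel by 2.0, round half up, clamp to [0, 255]
R: 220×2.0 = 440 → clamp → 255
G: 56×2.0 = 112
B: 11×2.0 = 22
= RGB(255, 112, 22)


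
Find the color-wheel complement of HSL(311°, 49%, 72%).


Complement = opposite side of color wheel = hue + 180°
H' = (311 + 180) mod 360 = 131°
S and L unchanged.
= HSL(131°, 49%, 72%)


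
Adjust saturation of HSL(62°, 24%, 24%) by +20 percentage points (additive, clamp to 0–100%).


Original S = 24%
Adjustment = +20 percentage points
New S = 24 + (20) = 44
Clamp to [0, 100] → 44
= HSL(62°, 44%, 24%)


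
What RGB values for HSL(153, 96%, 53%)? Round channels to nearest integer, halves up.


H=153°, S=0.96, L=0.53
C = (1-|2L-1|)×S = (1-|0.06|)×0.96 = 0.9024
H' = H/60 = 153/60 ≈ 2.5500; X = C×(1-|H' mod 2 - 1|) = 0.49632
m = L - C/2 = 0.53 - 0.4512 = 0.0788
Sector ⌊H'⌋ = 2 → (R',G',B') = (0.0, 0.9024, 0.49632)
RGB = ((R'+m)×255, (G'+m)×255, (B'+m)×255) = (20.094, 250.206, 146.6556)
Round half up → RGB(20, 250, 147)


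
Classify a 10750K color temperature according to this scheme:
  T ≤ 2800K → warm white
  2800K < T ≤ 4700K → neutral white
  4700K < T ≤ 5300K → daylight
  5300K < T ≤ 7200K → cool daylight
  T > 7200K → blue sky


Temperature: 10750K
10750K > 7200K → blue sky
Classification: blue sky


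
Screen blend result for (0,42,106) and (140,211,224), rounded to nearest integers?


Screen: C = 255 - (255-A)×(255-B)/255, rounded to nearest integer
R: 255 - (255-0)×(255-140)/255 = 255 - 29325/255 ≈ 255 - 115.000 = 140.000 → 140
G: 255 - (255-42)×(255-211)/255 = 255 - 9372/255 ≈ 255 - 36.753 = 218.247 → 218
B: 255 - (255-106)×(255-224)/255 = 255 - 4619/255 ≈ 255 - 18.114 = 236.886 → 237
= RGB(140, 218, 237)


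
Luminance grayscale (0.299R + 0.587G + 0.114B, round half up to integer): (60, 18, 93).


Gray = 0.299×R + 0.587×G + 0.114×B
Gray = 0.299×60 + 0.587×18 + 0.114×93
Gray = 17.940 + 10.566 + 10.602
Gray = 39.108 → round half up → 39
Gray = 39


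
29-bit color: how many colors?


Colors = 2^bits = 2^29
= 536,870,912 colors


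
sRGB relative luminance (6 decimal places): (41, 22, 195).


Linearize each channel (sRGB transfer function): c = v/255; c_lin = c/12.92 if c ≤ 0.04045, else ((c+0.055)/1.055)^2.4
  R: 41/255 ≈ 0.160784 > 0.04045 → ((0.160784+0.055)/1.055)^2.4 ≈ 0.022174
  G: 22/255 ≈ 0.086275 > 0.04045 → ((0.086275+0.055)/1.055)^2.4 ≈ 0.008023
  B: 195/255 ≈ 0.764706 > 0.04045 → ((0.764706+0.055)/1.055)^2.4 ≈ 0.545724
R_lin = 0.022174, G_lin = 0.008023, B_lin = 0.545724
L = 0.2126×R + 0.7152×G + 0.0722×B
L = 0.2126×0.022174 + 0.7152×0.008023 + 0.0722×0.545724
L ≈ 0.049854


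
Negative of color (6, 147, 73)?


Invert: (255-R, 255-G, 255-B)
R: 255-6 = 249
G: 255-147 = 108
B: 255-73 = 182
= RGB(249, 108, 182)


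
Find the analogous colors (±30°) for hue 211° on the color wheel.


Base hue: 211°
Left analog: (211 - 30) mod 360 = 181°
Right analog: (211 + 30) mod 360 = 241°
Analogous hues = 181° and 241°


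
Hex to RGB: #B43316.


B4 → 180 (R)
33 → 51 (G)
16 → 22 (B)
= RGB(180, 51, 22)


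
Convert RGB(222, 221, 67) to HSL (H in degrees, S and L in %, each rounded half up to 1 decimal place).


Normalize: R'=222/255≈0.8706, G'=221/255≈0.8667, B'=67/255≈0.2627
Max=222/255, Min=67/255, Δ=Max-Min=155/255
L = (Max+Min)/2 = (222+67)/510 = 289/510 = 0.56666… → L = 56.7%
L > 0.5 → S = Δ/(2-Max-Min) = 155/(510-222-67) = 155/221 = 0.70135… → S = 70.1%
(the 1/255 factors cancel in S and H, so raw channel differences can be used)
Max is R' → H = 60 × (((G-B)/Δ) mod 6) = 60 × (((221-67)/155) mod 6)
  154/155 = 0.9935…
  H = 60 × 0.9935… = 59.612…° → H = 59.6°
= HSL(59.6°, 70.1%, 56.7%)


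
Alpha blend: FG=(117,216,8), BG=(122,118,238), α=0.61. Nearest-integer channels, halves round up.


C = α×F + (1-α)×B, with 1-α = 0.39
R: 0.61×117 + 0.39×122 = 71.37 + 47.58 = 118.95 → 119
G: 0.61×216 + 0.39×118 = 131.76 + 46.02 = 177.78 → 178
B: 0.61×8 + 0.39×238 = 4.88 + 92.82 = 97.70 → 98
= RGB(119, 178, 98)


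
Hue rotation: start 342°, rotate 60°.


New hue = (H + rotation) mod 360
New hue = (342 + 60) mod 360
= 402 mod 360
= 42°


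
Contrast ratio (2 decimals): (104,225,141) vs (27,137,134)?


Linearize each sRGB channel c=v/255: c/12.92 if c ≤ 0.04045 else ((c+0.055)/1.055)^2.4
L = 0.2126×R_lin + 0.7152×G_lin + 0.0722×B_lin
Color 1 (104,225,141):
  R=104: 104/255≈0.4078 > 0.04045 → ((0.4078+0.055)/1.055)^2.4 ≈ 0.13843
  G=225: 225/255≈0.8824 > 0.04045 → ((0.8824+0.055)/1.055)^2.4 ≈ 0.75294
  B=141: 141/255≈0.5529 > 0.04045 → ((0.5529+0.055)/1.055)^2.4 ≈ 0.26636
  L1 = 0.2126×0.13843 + 0.7152×0.75294 + 0.0722×0.26636 ≈ 0.58717
Color 2 (27,137,134):
  R=27: 27/255≈0.1059 > 0.04045 → ((0.1059+0.055)/1.055)^2.4 ≈ 0.01096
  G=137: 137/255≈0.5373 > 0.04045 → ((0.5373+0.055)/1.055)^2.4 ≈ 0.25016
  B=134: 134/255≈0.5255 > 0.04045 → ((0.5255+0.055)/1.055)^2.4 ≈ 0.23840
  L2 = 0.2126×0.01096 + 0.7152×0.25016 + 0.0722×0.23840 ≈ 0.19846
Lighter = 0.58717, Darker = 0.19846
Ratio = (L_lighter + 0.05) / (L_darker + 0.05)
Ratio = (0.58717 + 0.05) / (0.19846 + 0.05) = 0.63717 / 0.24846 ≈ 2.5645
Ratio ≈ 2.56:1


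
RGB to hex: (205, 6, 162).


R = 205 → CD (hex)
G = 6 → 06 (hex)
B = 162 → A2 (hex)
Hex = #CD06A2


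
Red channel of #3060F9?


Color: #3060F9
R = 30 = 48
G = 60 = 96
B = F9 = 249
Red = 48


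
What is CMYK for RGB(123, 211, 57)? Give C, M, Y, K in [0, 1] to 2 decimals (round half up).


R'=123/255≈0.4824, G'=211/255≈0.8275, B'=57/255≈0.2235
K = 1 - max(R',G',B') = 1 - 211/255 = 44/255 = 0.17254… → 0.17
(1-R'-K)/(1-K) simplifies to (max-R)/max with max = 211:
C = (211-123)/211 = 88/211 = 0.41706… → 0.42
M = (211-211)/211 = 0/211 = 0 → 0.00
Y = (211-57)/211 = 154/211 = 0.72985… → 0.73
= CMYK(0.42, 0.00, 0.73, 0.17)


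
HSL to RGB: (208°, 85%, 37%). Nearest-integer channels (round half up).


H=208°, S=0.85, L=0.37
C = (1-|2L-1|)×S = (1-|-0.26|)×0.85 = 0.629
H' = H/60 = 208/60 ≈ 3.4667; X = C×(1-|H' mod 2 - 1|) ≈ 0.3355
m = L - C/2 = 0.37 - 0.3145 = 0.0555
Sector ⌊H'⌋ = 3 → (R',G',B') = (0.0, ≈0.3355, 0.629)
RGB = ((R'+m)×255, (G'+m)×255, (B'+m)×255) = (14.1525, 99.6965, 174.5475)
Round half up → RGB(14, 100, 175)


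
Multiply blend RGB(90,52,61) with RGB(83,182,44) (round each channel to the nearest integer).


Multiply: C = A×B/255, rounded to nearest integer
R: 90×83/255 = 7470/255 ≈ 29.294 → 29
G: 52×182/255 = 9464/255 ≈ 37.114 → 37
B: 61×44/255 = 2684/255 ≈ 10.525 → 11
= RGB(29, 37, 11)


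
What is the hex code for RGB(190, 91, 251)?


R = 190 → BE (hex)
G = 91 → 5B (hex)
B = 251 → FB (hex)
Hex = #BE5BFB


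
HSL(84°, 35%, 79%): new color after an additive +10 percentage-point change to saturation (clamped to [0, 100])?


Original S = 35%
Adjustment = +10 percentage points
New S = 35 + (10) = 45
Clamp to [0, 100] → 45
= HSL(84°, 45%, 79%)


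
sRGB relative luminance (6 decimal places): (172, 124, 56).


Linearize each channel (sRGB transfer function): c = v/255; c_lin = c/12.92 if c ≤ 0.04045, else ((c+0.055)/1.055)^2.4
  R: 172/255 ≈ 0.674510 > 0.04045 → ((0.674510+0.055)/1.055)^2.4 ≈ 0.412543
  G: 124/255 ≈ 0.486275 > 0.04045 → ((0.486275+0.055)/1.055)^2.4 ≈ 0.201556
  B: 56/255 ≈ 0.219608 > 0.04045 → ((0.219608+0.055)/1.055)^2.4 ≈ 0.039546
R_lin = 0.412543, G_lin = 0.201556, B_lin = 0.039546
L = 0.2126×R + 0.7152×G + 0.0722×B
L = 0.2126×0.412543 + 0.7152×0.201556 + 0.0722×0.039546
L ≈ 0.234715


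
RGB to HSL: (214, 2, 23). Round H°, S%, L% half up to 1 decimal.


Normalize: R'=214/255≈0.8392, G'=2/255≈0.0078, B'=23/255≈0.0902
Max=214/255, Min=2/255, Δ=Max-Min=212/255
L = (Max+Min)/2 = (214+2)/510 = 216/510 = 0.42352… → L = 42.4%
L ≤ 0.5 → S = Δ/(Max+Min) = 212/(214+2) = 212/216 = 0.98148… → S = 98.1%
(the 1/255 factors cancel in S and H, so raw channel differences can be used)
Max is R' → H = 60 × (((G-B)/Δ) mod 6) = 60 × (((2-23)/212) mod 6)
  (-21)/212 = -0.0990…; negative, so add 6 → 5.9009…
  H = 60 × 5.9009… = 354.056…° → H = 354.1°
= HSL(354.1°, 98.1%, 42.4%)


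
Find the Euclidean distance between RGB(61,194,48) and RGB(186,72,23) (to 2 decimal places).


d = √[(R₁-R₂)² + (G₁-G₂)² + (B₁-B₂)²]
d = √[(61-186)² + (194-72)² + (48-23)²]
d = √[15625 + 14884 + 625]
d = √31134
d ≈ 176.45


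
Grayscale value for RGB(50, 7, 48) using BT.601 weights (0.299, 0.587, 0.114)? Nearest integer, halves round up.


Gray = 0.299×R + 0.587×G + 0.114×B
Gray = 0.299×50 + 0.587×7 + 0.114×48
Gray = 14.950 + 4.109 + 5.472
Gray = 24.531 → round half up → 25
Gray = 25


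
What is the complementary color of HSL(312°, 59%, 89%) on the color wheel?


Complement = opposite side of color wheel = hue + 180°
H' = (312 + 180) mod 360 = 132°
S and L unchanged.
= HSL(132°, 59%, 89%)


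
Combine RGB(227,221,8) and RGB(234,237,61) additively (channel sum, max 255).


Additive: each channel = min(255, C₁+C₂)
R: 227+234 = 461 → 255
G: 221+237 = 458 → 255
B: 8+61 = 69 → 69
= RGB(255, 255, 69)


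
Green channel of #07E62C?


Color: #07E62C
R = 07 = 7
G = E6 = 230
B = 2C = 44
Green = 230


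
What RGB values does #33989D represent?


33 → 51 (R)
98 → 152 (G)
9D → 157 (B)
= RGB(51, 152, 157)


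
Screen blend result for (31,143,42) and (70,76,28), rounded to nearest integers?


Screen: C = 255 - (255-A)×(255-B)/255, rounded to nearest integer
R: 255 - (255-31)×(255-70)/255 = 255 - 41440/255 ≈ 255 - 162.510 = 92.490 → 92
G: 255 - (255-143)×(255-76)/255 = 255 - 20048/255 ≈ 255 - 78.620 = 176.380 → 176
B: 255 - (255-42)×(255-28)/255 = 255 - 48351/255 ≈ 255 - 189.612 = 65.388 → 65
= RGB(92, 176, 65)


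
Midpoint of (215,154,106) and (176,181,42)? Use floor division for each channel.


Midpoint: each channel = ⌊(C₁+C₂)/2⌋
R: ⌊(215+176)/2⌋ = 195
G: ⌊(154+181)/2⌋ = 167
B: ⌊(106+42)/2⌋ = 74
= RGB(195, 167, 74)


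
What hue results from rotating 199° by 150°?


New hue = (H + rotation) mod 360
New hue = (199 + 150) mod 360
= 349 mod 360
= 349°


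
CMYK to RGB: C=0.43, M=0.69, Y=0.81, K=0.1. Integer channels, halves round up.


R = 255 × (1-C) × (1-K) = 255 × 0.57 × 0.90 = 130.815 → 131
G = 255 × (1-M) × (1-K) = 255 × 0.31 × 0.90 = 71.145 → 71
B = 255 × (1-Y) × (1-K) = 255 × 0.19 × 0.90 = 43.605 → 44
= RGB(131, 71, 44)


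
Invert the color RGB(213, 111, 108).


Invert: (255-R, 255-G, 255-B)
R: 255-213 = 42
G: 255-111 = 144
B: 255-108 = 147
= RGB(42, 144, 147)


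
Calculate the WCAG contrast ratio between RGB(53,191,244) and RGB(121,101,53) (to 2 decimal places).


Linearize each sRGB channel c=v/255: c/12.92 if c ≤ 0.04045 else ((c+0.055)/1.055)^2.4
L = 0.2126×R_lin + 0.7152×G_lin + 0.0722×B_lin
Color 1 (53,191,244):
  R=53: 53/255≈0.2078 > 0.04045 → ((0.2078+0.055)/1.055)^2.4 ≈ 0.03560
  G=191: 191/255≈0.7490 > 0.04045 → ((0.7490+0.055)/1.055)^2.4 ≈ 0.52100
  B=244: 244/255≈0.9569 > 0.04045 → ((0.9569+0.055)/1.055)^2.4 ≈ 0.90466
  L1 = 0.2126×0.03560 + 0.7152×0.52100 + 0.0722×0.90466 ≈ 0.44550
Color 2 (121,101,53):
  R=121: 121/255≈0.4745 > 0.04045 → ((0.4745+0.055)/1.055)^2.4 ≈ 0.19120
  G=101: 101/255≈0.3961 > 0.04045 → ((0.3961+0.055)/1.055)^2.4 ≈ 0.13014
  B=53: 53/255≈0.2078 > 0.04045 → ((0.2078+0.055)/1.055)^2.4 ≈ 0.03560
  L2 = 0.2126×0.19120 + 0.7152×0.13014 + 0.0722×0.03560 ≈ 0.13629
Lighter = 0.44550, Darker = 0.13629
Ratio = (L_lighter + 0.05) / (L_darker + 0.05)
Ratio = (0.44550 + 0.05) / (0.13629 + 0.05) = 0.49550 / 0.18629 ≈ 2.6598
Ratio ≈ 2.66:1


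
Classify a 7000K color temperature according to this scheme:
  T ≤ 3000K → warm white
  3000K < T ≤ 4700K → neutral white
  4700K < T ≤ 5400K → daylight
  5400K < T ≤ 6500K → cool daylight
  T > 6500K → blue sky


Temperature: 7000K
7000K > 6500K → blue sky
Classification: blue sky


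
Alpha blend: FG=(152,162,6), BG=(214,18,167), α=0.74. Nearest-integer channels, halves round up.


C = α×F + (1-α)×B, with 1-α = 0.26
R: 0.74×152 + 0.26×214 = 112.48 + 55.64 = 168.12 → 168
G: 0.74×162 + 0.26×18 = 119.88 + 4.68 = 124.56 → 125
B: 0.74×6 + 0.26×167 = 4.44 + 43.42 = 47.86 → 48
= RGB(168, 125, 48)


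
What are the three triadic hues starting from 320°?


Triadic: equally spaced at 120° intervals
H1 = 320°
H2 = (320 + 120) mod 360 = 80°
H3 = (320 + 240) mod 360 = 200°
Triadic = 320°, 80°, 200°


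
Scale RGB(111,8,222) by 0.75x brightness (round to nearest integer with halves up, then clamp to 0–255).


Multiply each channel by 0.75, round half up, clamp to [0, 255]
R: 111×0.75 = 83.25 → round → 83
G: 8×0.75 = 6
B: 222×0.75 = 166.5 → round → 167
= RGB(83, 6, 167)


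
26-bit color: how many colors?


Colors = 2^bits = 2^26
= 67,108,864 colors


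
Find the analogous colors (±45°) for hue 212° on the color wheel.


Base hue: 212°
Left analog: (212 - 45) mod 360 = 167°
Right analog: (212 + 45) mod 360 = 257°
Analogous hues = 167° and 257°


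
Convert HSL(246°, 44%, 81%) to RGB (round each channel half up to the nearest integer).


H=246°, S=0.44, L=0.81
C = (1-|2L-1|)×S = (1-|0.62|)×0.44 = 0.1672
H' = H/60 = 246/60 ≈ 4.1000; X = C×(1-|H' mod 2 - 1|) = 0.01672
m = L - C/2 = 0.81 - 0.0836 = 0.7264
Sector ⌊H'⌋ = 4 → (R',G',B') = (0.01672, 0.0, 0.1672)
RGB = ((R'+m)×255, (G'+m)×255, (B'+m)×255) = (189.4956, 185.232, 227.868)
Round half up → RGB(189, 185, 228)


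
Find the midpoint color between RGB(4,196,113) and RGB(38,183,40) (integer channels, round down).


Midpoint: each channel = ⌊(C₁+C₂)/2⌋
R: ⌊(4+38)/2⌋ = 21
G: ⌊(196+183)/2⌋ = 189
B: ⌊(113+40)/2⌋ = 76
= RGB(21, 189, 76)


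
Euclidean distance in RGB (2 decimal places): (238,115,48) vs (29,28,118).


d = √[(R₁-R₂)² + (G₁-G₂)² + (B₁-B₂)²]
d = √[(238-29)² + (115-28)² + (48-118)²]
d = √[43681 + 7569 + 4900]
d = √56150
d ≈ 236.96
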